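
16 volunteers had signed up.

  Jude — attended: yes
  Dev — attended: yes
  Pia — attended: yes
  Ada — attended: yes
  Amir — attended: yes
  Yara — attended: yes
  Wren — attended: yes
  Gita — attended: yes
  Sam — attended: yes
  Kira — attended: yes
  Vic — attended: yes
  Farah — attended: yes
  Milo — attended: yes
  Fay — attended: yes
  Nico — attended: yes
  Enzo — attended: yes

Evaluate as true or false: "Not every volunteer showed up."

The determiner here denotes the relation: A ⊄ B (|A ∖ B| ≥ 1).
|A| = 16, |A ∩ B| = 16, |A ∖ B| = 0.
So the statement is false.

False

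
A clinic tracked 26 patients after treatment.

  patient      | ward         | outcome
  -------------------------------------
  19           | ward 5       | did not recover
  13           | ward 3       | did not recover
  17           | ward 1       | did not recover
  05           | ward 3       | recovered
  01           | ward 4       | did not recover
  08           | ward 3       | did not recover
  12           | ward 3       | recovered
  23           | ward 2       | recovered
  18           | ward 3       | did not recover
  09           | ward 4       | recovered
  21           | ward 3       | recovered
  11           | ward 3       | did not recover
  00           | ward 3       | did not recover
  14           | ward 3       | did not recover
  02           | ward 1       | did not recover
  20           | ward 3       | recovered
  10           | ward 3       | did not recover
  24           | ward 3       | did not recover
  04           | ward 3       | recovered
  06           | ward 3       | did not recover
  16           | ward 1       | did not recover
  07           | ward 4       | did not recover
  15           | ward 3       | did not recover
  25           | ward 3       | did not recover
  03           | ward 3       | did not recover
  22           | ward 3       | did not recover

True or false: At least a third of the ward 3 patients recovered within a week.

False

'At least a third of the ward 3 patients recovered within a week' holds iff |A ∩ B| / |A| ≥ 1/3.
|A| = 18, |A ∩ B| = 5, |A ∖ B| = 13.
|A ∩ B|/|A| = 5/18, so the statement is false.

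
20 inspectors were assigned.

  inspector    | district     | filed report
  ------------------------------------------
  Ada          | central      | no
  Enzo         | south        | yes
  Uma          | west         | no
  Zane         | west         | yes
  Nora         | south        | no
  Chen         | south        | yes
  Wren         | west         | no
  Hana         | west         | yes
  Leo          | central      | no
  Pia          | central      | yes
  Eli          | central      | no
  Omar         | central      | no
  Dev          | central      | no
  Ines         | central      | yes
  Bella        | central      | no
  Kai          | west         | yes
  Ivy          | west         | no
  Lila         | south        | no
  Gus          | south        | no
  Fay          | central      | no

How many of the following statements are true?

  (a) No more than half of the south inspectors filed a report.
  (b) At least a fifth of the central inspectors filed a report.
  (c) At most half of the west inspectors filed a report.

(a) south: |A| = 5, |A ∩ B| = 2; needs |A ∩ B| ≤ |A ∖ B| — true.
(b) central: |A| = 9, |A ∩ B| = 2; needs |A ∩ B| / |A| ≥ 1/5 — true.
(c) west: |A| = 6, |A ∩ B| = 3; needs |A ∩ B| ≤ |A ∖ B| — true.

3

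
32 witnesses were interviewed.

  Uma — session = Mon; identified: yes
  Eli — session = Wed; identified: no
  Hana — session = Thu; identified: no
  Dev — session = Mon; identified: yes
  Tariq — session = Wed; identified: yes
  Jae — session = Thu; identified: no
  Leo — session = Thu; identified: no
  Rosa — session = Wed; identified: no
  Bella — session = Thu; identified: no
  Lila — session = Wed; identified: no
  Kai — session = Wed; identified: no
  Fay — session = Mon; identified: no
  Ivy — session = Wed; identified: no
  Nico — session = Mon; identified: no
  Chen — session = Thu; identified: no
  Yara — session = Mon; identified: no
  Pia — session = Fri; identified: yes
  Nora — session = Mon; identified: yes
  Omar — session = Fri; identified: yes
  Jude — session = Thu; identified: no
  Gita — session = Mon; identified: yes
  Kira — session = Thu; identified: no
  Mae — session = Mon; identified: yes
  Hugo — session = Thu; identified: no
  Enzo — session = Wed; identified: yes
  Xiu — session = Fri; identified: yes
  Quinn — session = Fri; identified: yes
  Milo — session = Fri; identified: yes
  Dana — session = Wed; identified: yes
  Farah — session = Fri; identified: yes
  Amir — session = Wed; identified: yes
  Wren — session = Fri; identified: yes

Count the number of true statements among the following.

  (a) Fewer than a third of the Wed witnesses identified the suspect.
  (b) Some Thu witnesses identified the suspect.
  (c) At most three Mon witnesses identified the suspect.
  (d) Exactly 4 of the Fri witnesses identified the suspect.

(a) Wed: |A| = 9, |A ∩ B| = 4; needs |A ∩ B| / |A| < 1/3 — false.
(b) Thu: |A| = 8, |A ∩ B| = 0; needs A ∩ B ≠ ∅ (|A ∩ B| ≥ 1) — false.
(c) Mon: |A| = 8, |A ∩ B| = 5; needs |A ∩ B| ≤ 3 — false.
(d) Fri: |A| = 7, |A ∩ B| = 7; needs |A ∩ B| = 4 — false.

0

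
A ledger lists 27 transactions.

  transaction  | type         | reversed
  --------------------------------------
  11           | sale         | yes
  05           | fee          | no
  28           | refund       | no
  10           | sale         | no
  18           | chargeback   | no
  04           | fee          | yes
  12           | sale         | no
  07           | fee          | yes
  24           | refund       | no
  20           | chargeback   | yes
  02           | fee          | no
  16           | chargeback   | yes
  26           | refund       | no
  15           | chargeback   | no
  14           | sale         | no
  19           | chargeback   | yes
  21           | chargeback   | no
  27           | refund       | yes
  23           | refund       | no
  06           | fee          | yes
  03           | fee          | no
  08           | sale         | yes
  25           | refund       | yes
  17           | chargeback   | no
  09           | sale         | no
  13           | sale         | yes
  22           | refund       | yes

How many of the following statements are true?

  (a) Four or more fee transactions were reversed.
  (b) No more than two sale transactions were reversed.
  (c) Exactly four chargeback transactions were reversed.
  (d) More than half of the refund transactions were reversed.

0

(a) fee: |A| = 6, |A ∩ B| = 3; needs |A ∩ B| ≥ 4 — false.
(b) sale: |A| = 7, |A ∩ B| = 3; needs |A ∩ B| ≤ 2 — false.
(c) chargeback: |A| = 7, |A ∩ B| = 3; needs |A ∩ B| = 4 — false.
(d) refund: |A| = 7, |A ∩ B| = 3; needs |A ∩ B| > |A ∖ B| — false.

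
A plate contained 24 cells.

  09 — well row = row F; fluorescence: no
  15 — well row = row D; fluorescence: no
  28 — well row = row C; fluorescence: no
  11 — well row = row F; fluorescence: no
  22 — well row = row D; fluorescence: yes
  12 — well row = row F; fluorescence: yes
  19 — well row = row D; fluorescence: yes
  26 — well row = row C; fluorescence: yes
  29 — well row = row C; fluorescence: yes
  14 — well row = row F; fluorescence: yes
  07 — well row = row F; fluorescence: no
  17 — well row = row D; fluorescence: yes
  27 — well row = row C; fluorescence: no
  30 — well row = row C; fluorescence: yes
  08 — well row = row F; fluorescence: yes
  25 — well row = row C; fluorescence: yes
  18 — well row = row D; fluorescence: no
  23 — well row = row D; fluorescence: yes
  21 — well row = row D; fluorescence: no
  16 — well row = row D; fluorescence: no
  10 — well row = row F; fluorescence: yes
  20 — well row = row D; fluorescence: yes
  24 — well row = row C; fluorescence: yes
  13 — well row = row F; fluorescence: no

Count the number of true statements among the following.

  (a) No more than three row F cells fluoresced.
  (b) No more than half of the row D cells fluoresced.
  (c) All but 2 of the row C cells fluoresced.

(a) row F: |A| = 8, |A ∩ B| = 4; needs |A ∩ B| ≤ 3 — false.
(b) row D: |A| = 9, |A ∩ B| = 5; needs |A ∩ B| ≤ |A ∖ B| — false.
(c) row C: |A| = 7, |A ∩ B| = 5; needs |A ∖ B| = 2 — true.

1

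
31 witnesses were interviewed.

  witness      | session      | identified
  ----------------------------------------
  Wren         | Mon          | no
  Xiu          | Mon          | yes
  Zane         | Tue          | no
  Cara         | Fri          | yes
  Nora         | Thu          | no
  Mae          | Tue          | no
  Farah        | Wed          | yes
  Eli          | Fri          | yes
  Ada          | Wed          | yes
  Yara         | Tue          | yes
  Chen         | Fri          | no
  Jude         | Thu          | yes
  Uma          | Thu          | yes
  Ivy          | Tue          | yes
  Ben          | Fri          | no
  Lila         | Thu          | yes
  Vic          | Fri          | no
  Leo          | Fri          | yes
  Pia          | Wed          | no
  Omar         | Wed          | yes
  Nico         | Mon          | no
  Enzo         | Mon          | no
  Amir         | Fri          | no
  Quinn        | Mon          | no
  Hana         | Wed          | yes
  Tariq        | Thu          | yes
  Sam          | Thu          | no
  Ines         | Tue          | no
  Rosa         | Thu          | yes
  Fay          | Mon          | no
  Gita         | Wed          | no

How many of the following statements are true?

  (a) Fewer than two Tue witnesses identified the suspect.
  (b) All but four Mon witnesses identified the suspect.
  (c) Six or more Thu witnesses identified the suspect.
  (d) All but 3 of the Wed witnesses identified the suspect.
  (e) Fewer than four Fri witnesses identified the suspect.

(a) Tue: |A| = 5, |A ∩ B| = 2; needs |A ∩ B| < 2 — false.
(b) Mon: |A| = 6, |A ∩ B| = 1; needs |A ∖ B| = 4 — false.
(c) Thu: |A| = 7, |A ∩ B| = 5; needs |A ∩ B| ≥ 6 — false.
(d) Wed: |A| = 6, |A ∩ B| = 4; needs |A ∖ B| = 3 — false.
(e) Fri: |A| = 7, |A ∩ B| = 3; needs |A ∩ B| < 4 — true.

1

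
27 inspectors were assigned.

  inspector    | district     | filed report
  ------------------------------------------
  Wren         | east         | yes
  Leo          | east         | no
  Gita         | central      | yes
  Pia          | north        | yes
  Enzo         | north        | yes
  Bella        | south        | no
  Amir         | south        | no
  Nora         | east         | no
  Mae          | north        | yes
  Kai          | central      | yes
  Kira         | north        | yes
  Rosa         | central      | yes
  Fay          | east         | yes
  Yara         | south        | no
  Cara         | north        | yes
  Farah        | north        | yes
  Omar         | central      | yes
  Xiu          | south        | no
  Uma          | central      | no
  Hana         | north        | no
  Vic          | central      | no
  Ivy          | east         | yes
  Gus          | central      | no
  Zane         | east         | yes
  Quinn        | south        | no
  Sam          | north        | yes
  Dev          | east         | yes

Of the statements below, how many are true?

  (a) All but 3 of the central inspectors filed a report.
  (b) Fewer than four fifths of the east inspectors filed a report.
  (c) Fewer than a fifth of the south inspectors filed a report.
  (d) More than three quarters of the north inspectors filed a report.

4

(a) central: |A| = 7, |A ∩ B| = 4; needs |A ∖ B| = 3 — true.
(b) east: |A| = 7, |A ∩ B| = 5; needs |A ∩ B| / |A| < 4/5 — true.
(c) south: |A| = 5, |A ∩ B| = 0; needs |A ∩ B| / |A| < 1/5 — true.
(d) north: |A| = 8, |A ∩ B| = 7; needs |A ∩ B| / |A| > 3/4 — true.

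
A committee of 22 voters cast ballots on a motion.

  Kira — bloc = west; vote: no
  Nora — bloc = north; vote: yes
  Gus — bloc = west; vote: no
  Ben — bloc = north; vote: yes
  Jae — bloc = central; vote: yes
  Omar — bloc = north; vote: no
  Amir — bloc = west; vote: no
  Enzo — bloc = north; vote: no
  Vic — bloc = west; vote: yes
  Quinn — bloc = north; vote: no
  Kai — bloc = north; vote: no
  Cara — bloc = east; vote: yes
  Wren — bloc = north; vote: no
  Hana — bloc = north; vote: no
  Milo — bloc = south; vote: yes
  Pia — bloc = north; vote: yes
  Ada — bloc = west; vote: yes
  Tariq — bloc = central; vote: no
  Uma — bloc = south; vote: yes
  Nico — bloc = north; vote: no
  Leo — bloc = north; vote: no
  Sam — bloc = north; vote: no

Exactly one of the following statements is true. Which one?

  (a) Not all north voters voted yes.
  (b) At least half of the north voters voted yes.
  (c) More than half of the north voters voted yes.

|A| = 12, |A ∩ B| = 3, |A ∖ B| = 9.
(a) requires A ⊄ B (|A ∖ B| ≥ 1): true.
(b) requires |A ∩ B| ≥ |A ∖ B|: false.
(c) requires |A ∩ B| > |A ∖ B|: false.

(a)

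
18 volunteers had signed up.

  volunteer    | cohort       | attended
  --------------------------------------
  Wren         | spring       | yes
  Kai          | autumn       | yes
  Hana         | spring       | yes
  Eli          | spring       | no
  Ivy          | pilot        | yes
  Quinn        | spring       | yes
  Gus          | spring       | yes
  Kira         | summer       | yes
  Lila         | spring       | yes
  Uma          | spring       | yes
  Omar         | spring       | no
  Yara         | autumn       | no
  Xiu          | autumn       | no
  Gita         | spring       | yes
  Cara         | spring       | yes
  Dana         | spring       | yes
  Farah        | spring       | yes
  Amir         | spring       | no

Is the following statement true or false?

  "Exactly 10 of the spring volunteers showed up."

The determiner here denotes the relation: |A ∩ B| = 10.
A (the restrictor) = {Wren, Hana, Eli, Quinn, Gus, Lila, Uma, Omar, Gita, Cara, Dana, Farah, Amir}, |A| = 13.
A ∩ B = {Wren, Hana, Quinn, Gus, Lila, Uma, Gita, Cara, Dana, Farah}, so |A ∩ B| = 10.
|A ∩ B| = 10, so the statement is true.

True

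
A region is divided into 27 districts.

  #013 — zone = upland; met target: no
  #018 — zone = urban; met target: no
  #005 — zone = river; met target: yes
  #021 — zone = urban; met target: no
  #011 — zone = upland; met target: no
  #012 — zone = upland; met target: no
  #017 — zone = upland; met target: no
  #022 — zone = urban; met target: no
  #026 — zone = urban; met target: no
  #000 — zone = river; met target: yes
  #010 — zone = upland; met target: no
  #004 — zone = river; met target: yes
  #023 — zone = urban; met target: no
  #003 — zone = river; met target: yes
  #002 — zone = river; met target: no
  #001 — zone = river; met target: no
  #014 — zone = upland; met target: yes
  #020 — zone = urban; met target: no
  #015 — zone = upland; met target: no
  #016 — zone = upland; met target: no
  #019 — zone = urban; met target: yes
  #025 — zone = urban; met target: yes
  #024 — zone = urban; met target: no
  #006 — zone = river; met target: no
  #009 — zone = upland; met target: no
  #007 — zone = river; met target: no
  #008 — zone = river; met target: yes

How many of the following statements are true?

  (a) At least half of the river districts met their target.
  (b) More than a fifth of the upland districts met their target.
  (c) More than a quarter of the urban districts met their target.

1

(a) river: |A| = 9, |A ∩ B| = 5; needs |A ∩ B| ≥ |A ∖ B| — true.
(b) upland: |A| = 9, |A ∩ B| = 1; needs |A ∩ B| / |A| > 1/5 — false.
(c) urban: |A| = 9, |A ∩ B| = 2; needs |A ∩ B| / |A| > 1/4 — false.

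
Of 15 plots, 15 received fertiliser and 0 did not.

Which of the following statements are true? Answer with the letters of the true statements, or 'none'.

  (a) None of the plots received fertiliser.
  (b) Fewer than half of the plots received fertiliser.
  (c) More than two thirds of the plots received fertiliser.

(c)

|A| = 15, |A ∩ B| = 15, |A ∖ B| = 0.
(a) A ∩ B = ∅ (|A ∩ B| = 0): fails.
(b) |A ∩ B| < |A ∖ B|: fails.
(c) |A ∩ B| / |A| > 2/3: holds.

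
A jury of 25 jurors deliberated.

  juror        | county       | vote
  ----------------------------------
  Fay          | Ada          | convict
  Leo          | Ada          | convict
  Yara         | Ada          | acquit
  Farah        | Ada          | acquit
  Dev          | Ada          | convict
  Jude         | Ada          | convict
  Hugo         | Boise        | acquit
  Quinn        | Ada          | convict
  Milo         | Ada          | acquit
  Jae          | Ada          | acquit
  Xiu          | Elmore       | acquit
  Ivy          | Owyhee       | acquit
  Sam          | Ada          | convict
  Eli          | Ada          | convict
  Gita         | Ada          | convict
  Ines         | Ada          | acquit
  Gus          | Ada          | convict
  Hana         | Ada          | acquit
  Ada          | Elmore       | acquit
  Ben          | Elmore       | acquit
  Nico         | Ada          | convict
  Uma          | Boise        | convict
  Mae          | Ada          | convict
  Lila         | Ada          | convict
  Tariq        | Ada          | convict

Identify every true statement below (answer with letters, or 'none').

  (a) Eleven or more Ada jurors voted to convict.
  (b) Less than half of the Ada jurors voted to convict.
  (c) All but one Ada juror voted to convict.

(a)

|A| = 19, |A ∩ B| = 13, |A ∖ B| = 6.
(a) |A ∩ B| ≥ 11: holds.
(b) |A ∩ B| < |A ∖ B|: fails.
(c) |A ∖ B| = 1: fails.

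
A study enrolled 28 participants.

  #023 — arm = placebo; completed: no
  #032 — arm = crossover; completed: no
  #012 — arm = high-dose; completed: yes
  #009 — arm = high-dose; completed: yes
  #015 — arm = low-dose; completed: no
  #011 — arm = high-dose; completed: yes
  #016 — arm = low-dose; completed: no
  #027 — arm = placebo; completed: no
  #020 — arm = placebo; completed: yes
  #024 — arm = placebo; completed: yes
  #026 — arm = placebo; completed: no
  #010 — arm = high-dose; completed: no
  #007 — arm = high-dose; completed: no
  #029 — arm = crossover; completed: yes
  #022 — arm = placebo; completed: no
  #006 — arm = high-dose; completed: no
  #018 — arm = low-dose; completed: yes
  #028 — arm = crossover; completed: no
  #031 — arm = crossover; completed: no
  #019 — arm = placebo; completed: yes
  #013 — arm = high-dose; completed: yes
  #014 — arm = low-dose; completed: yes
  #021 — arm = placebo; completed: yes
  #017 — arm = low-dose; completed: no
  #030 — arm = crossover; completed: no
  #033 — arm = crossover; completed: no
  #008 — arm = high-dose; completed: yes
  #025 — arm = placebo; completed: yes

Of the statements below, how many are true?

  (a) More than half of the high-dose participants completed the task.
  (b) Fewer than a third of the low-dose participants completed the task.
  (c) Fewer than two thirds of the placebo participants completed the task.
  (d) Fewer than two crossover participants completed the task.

3

(a) high-dose: |A| = 8, |A ∩ B| = 5; needs |A ∩ B| > |A ∖ B| — true.
(b) low-dose: |A| = 5, |A ∩ B| = 2; needs |A ∩ B| / |A| < 1/3 — false.
(c) placebo: |A| = 9, |A ∩ B| = 5; needs |A ∩ B| / |A| < 2/3 — true.
(d) crossover: |A| = 6, |A ∩ B| = 1; needs |A ∩ B| < 2 — true.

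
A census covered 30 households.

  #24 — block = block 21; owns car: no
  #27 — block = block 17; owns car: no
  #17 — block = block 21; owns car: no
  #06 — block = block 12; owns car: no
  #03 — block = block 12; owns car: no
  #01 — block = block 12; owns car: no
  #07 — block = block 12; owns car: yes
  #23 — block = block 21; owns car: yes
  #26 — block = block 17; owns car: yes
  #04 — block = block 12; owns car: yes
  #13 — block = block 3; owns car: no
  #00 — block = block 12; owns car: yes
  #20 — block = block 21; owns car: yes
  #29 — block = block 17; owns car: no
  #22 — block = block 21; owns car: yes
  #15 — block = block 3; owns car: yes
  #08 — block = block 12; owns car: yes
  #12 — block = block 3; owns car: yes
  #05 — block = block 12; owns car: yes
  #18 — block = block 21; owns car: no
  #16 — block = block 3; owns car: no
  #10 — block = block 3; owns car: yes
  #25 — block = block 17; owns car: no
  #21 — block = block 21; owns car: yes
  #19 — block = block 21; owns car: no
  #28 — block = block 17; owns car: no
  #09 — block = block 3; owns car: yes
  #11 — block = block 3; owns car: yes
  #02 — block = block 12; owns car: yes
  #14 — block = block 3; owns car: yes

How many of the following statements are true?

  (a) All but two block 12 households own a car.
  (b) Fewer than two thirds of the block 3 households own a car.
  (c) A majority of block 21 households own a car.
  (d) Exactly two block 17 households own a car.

(a) block 12: |A| = 9, |A ∩ B| = 6; needs |A ∖ B| = 2 — false.
(b) block 3: |A| = 8, |A ∩ B| = 6; needs |A ∩ B| / |A| < 2/3 — false.
(c) block 21: |A| = 8, |A ∩ B| = 4; needs |A ∩ B| > |A ∖ B| — false.
(d) block 17: |A| = 5, |A ∩ B| = 1; needs |A ∩ B| = 2 — false.

0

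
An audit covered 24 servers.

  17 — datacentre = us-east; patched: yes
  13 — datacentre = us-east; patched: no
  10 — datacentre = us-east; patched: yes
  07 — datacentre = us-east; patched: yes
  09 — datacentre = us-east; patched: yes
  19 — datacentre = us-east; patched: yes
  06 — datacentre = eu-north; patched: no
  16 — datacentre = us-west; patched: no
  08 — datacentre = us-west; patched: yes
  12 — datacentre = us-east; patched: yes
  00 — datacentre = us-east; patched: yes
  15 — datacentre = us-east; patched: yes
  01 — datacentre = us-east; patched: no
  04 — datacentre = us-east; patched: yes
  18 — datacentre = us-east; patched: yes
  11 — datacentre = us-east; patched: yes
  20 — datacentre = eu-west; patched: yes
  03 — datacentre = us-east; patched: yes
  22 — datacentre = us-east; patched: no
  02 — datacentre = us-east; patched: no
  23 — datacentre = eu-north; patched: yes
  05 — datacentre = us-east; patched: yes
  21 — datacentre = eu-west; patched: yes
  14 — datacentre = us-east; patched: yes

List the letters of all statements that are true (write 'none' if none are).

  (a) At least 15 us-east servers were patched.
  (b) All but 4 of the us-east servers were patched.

|A| = 18, |A ∩ B| = 14, |A ∖ B| = 4.
(a) |A ∩ B| ≥ 15: fails.
(b) |A ∖ B| = 4: holds.

(b)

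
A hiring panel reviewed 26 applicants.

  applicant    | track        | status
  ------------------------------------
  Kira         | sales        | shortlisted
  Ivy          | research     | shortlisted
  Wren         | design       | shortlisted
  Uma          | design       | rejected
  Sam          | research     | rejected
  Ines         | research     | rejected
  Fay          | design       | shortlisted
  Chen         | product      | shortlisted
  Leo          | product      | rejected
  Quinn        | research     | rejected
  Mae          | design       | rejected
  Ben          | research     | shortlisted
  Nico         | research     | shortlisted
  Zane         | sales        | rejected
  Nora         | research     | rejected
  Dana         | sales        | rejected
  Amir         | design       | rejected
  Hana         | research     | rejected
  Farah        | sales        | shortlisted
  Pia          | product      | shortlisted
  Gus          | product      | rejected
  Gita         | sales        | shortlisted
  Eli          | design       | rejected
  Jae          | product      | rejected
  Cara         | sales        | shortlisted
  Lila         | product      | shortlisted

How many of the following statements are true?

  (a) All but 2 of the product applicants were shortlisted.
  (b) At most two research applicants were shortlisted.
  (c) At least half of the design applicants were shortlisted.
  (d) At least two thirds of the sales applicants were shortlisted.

(a) product: |A| = 6, |A ∩ B| = 3; needs |A ∖ B| = 2 — false.
(b) research: |A| = 8, |A ∩ B| = 3; needs |A ∩ B| ≤ 2 — false.
(c) design: |A| = 6, |A ∩ B| = 2; needs |A ∩ B| ≥ |A ∖ B| — false.
(d) sales: |A| = 6, |A ∩ B| = 4; needs |A ∩ B| / |A| ≥ 2/3 — true.

1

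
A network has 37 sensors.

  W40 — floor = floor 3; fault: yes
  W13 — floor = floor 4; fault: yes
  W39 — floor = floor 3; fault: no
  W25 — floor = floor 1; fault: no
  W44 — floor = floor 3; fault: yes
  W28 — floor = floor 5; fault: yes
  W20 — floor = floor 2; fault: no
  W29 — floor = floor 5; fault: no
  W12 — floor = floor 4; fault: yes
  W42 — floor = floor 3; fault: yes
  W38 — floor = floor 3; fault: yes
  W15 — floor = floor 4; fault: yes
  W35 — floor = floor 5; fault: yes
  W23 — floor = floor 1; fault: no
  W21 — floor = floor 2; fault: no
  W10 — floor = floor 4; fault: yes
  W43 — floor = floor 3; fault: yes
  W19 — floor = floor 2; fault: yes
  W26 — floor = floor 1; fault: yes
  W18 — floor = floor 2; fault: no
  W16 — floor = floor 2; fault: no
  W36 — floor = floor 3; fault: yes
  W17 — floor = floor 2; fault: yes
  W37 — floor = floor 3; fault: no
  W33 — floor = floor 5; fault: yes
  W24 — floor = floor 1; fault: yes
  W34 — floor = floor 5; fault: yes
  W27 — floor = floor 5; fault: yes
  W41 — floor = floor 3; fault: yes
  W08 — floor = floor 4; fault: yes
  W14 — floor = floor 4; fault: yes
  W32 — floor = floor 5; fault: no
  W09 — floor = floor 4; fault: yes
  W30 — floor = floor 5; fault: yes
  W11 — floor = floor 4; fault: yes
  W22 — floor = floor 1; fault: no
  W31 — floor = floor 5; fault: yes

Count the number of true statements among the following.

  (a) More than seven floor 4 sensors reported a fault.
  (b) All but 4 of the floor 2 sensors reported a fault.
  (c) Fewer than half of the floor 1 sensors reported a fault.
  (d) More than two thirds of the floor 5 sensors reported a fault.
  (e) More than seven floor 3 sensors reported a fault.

4

(a) floor 4: |A| = 8, |A ∩ B| = 8; needs |A ∩ B| > 7 — true.
(b) floor 2: |A| = 6, |A ∩ B| = 2; needs |A ∖ B| = 4 — true.
(c) floor 1: |A| = 5, |A ∩ B| = 2; needs |A ∩ B| < |A ∖ B| — true.
(d) floor 5: |A| = 9, |A ∩ B| = 7; needs |A ∩ B| / |A| > 2/3 — true.
(e) floor 3: |A| = 9, |A ∩ B| = 7; needs |A ∩ B| > 7 — false.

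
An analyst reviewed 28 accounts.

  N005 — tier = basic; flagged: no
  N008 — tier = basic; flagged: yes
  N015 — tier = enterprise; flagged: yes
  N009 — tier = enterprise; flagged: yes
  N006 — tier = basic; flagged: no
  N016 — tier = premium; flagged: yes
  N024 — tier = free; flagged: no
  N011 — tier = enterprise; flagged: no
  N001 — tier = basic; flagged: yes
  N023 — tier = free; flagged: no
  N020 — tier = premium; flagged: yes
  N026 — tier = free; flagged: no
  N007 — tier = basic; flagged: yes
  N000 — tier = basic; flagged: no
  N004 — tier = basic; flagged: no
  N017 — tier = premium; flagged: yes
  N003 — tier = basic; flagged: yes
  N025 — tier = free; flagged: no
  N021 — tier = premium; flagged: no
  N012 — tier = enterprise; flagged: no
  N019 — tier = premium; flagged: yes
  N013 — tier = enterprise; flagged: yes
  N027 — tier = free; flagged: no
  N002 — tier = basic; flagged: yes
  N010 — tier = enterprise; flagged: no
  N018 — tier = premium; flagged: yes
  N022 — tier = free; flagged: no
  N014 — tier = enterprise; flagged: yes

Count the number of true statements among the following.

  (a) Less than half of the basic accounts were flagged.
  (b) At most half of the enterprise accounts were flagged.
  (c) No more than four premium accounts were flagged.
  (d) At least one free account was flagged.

0

(a) basic: |A| = 9, |A ∩ B| = 5; needs |A ∩ B| < |A ∖ B| — false.
(b) enterprise: |A| = 7, |A ∩ B| = 4; needs |A ∩ B| ≤ |A ∖ B| — false.
(c) premium: |A| = 6, |A ∩ B| = 5; needs |A ∩ B| ≤ 4 — false.
(d) free: |A| = 6, |A ∩ B| = 0; needs A ∩ B ≠ ∅ (|A ∩ B| ≥ 1) — false.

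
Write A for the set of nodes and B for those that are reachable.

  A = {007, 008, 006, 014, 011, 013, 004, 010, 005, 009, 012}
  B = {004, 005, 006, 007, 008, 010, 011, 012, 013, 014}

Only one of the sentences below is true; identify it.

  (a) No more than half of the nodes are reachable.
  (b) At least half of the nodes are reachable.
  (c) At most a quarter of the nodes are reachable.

(b)

|A| = 11, |A ∩ B| = 10, |A ∖ B| = 1.
(a) requires |A ∩ B| ≤ |A ∖ B|: false.
(b) requires |A ∩ B| ≥ |A ∖ B|: true.
(c) requires |A ∩ B| / |A| ≤ 1/4: false.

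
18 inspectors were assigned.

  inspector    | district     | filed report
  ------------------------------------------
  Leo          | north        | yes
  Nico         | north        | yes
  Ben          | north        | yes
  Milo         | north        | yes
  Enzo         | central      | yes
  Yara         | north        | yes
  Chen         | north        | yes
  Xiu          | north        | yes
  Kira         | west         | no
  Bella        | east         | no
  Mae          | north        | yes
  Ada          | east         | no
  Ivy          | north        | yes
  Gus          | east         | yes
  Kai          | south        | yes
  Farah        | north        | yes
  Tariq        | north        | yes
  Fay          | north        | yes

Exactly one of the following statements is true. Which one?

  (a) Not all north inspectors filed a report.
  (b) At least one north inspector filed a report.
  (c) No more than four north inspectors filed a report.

|A| = 12, |A ∩ B| = 12, |A ∖ B| = 0.
(a) requires A ⊄ B (|A ∖ B| ≥ 1): false.
(b) requires A ∩ B ≠ ∅ (|A ∩ B| ≥ 1): true.
(c) requires |A ∩ B| ≤ 4: false.

(b)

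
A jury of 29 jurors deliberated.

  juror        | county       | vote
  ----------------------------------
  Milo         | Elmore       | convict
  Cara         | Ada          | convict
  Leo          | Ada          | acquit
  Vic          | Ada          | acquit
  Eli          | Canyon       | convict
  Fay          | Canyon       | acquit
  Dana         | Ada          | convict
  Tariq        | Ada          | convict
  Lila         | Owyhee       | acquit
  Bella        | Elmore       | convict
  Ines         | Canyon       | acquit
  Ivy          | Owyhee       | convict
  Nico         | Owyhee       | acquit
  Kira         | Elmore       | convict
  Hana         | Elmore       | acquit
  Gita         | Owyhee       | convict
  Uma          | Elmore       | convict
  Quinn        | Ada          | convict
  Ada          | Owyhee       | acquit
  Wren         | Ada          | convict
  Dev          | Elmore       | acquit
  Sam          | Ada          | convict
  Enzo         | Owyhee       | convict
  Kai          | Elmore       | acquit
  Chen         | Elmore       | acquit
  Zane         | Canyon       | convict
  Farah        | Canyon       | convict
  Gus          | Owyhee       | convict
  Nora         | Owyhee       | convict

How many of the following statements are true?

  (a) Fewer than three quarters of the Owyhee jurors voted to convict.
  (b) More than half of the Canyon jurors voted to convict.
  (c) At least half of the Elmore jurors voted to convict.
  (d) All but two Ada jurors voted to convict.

(a) Owyhee: |A| = 8, |A ∩ B| = 5; needs |A ∩ B| / |A| < 3/4 — true.
(b) Canyon: |A| = 5, |A ∩ B| = 3; needs |A ∩ B| > |A ∖ B| — true.
(c) Elmore: |A| = 8, |A ∩ B| = 4; needs |A ∩ B| ≥ |A ∖ B| — true.
(d) Ada: |A| = 8, |A ∩ B| = 6; needs |A ∖ B| = 2 — true.

4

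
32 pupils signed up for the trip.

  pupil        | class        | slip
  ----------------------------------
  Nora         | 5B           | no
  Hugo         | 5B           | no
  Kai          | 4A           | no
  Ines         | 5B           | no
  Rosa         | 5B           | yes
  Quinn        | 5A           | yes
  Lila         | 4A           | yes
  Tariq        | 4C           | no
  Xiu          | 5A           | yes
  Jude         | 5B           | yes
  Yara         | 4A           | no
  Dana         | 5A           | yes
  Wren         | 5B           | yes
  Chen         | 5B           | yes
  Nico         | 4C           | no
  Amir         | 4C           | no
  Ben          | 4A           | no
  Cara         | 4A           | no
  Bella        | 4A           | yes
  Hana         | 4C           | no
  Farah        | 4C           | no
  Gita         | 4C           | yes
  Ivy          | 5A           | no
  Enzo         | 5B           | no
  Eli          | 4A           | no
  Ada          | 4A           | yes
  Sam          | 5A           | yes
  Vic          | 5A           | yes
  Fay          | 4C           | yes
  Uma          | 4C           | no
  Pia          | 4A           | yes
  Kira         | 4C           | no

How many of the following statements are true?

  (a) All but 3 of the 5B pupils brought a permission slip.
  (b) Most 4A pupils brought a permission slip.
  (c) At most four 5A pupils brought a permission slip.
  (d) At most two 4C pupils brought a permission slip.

(a) 5B: |A| = 8, |A ∩ B| = 4; needs |A ∖ B| = 3 — false.
(b) 4A: |A| = 9, |A ∩ B| = 4; needs |A ∩ B| > |A ∖ B| — false.
(c) 5A: |A| = 6, |A ∩ B| = 5; needs |A ∩ B| ≤ 4 — false.
(d) 4C: |A| = 9, |A ∩ B| = 2; needs |A ∩ B| ≤ 2 — true.

1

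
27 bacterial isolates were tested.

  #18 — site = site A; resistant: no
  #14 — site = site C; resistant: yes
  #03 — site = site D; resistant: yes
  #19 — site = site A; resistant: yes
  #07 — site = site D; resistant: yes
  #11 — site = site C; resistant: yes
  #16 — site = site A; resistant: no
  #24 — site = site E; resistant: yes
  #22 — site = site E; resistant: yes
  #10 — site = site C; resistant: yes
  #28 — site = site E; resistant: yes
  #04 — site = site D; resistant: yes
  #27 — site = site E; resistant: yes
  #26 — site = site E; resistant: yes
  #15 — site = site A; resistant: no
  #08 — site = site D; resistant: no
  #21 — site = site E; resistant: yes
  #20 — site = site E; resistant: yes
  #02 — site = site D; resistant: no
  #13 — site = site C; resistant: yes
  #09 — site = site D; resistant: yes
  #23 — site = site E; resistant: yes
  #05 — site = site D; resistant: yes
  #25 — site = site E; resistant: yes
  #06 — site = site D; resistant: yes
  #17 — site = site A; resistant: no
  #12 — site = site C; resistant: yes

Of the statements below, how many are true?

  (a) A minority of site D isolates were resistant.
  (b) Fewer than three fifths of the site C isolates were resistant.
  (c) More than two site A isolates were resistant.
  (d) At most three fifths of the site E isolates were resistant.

(a) site D: |A| = 8, |A ∩ B| = 6; needs |A ∩ B| < |A ∖ B| — false.
(b) site C: |A| = 5, |A ∩ B| = 5; needs |A ∩ B| / |A| < 3/5 — false.
(c) site A: |A| = 5, |A ∩ B| = 1; needs |A ∩ B| > 2 — false.
(d) site E: |A| = 9, |A ∩ B| = 9; needs |A ∩ B| / |A| ≤ 3/5 — false.

0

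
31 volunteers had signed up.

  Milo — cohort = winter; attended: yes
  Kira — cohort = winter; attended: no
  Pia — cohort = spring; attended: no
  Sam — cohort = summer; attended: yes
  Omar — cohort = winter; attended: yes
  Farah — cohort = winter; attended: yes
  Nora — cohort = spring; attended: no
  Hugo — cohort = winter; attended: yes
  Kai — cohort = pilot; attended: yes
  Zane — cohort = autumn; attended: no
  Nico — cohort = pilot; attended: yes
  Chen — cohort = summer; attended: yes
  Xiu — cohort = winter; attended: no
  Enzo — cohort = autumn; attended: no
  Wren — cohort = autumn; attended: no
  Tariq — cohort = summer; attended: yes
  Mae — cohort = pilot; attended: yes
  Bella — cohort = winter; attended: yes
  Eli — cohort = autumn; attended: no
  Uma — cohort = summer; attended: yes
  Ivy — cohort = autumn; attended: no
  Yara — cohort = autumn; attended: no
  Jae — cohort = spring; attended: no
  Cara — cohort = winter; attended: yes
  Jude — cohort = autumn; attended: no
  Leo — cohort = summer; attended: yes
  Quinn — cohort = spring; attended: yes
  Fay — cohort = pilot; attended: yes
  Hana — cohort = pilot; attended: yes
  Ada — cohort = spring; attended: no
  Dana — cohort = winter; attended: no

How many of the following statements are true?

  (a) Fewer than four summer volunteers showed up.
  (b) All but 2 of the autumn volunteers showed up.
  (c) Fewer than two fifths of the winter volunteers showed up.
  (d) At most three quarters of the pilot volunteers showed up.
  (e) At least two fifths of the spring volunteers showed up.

0

(a) summer: |A| = 5, |A ∩ B| = 5; needs |A ∩ B| < 4 — false.
(b) autumn: |A| = 7, |A ∩ B| = 0; needs |A ∖ B| = 2 — false.
(c) winter: |A| = 9, |A ∩ B| = 6; needs |A ∩ B| / |A| < 2/5 — false.
(d) pilot: |A| = 5, |A ∩ B| = 5; needs |A ∩ B| / |A| ≤ 3/4 — false.
(e) spring: |A| = 5, |A ∩ B| = 1; needs |A ∩ B| / |A| ≥ 2/5 — false.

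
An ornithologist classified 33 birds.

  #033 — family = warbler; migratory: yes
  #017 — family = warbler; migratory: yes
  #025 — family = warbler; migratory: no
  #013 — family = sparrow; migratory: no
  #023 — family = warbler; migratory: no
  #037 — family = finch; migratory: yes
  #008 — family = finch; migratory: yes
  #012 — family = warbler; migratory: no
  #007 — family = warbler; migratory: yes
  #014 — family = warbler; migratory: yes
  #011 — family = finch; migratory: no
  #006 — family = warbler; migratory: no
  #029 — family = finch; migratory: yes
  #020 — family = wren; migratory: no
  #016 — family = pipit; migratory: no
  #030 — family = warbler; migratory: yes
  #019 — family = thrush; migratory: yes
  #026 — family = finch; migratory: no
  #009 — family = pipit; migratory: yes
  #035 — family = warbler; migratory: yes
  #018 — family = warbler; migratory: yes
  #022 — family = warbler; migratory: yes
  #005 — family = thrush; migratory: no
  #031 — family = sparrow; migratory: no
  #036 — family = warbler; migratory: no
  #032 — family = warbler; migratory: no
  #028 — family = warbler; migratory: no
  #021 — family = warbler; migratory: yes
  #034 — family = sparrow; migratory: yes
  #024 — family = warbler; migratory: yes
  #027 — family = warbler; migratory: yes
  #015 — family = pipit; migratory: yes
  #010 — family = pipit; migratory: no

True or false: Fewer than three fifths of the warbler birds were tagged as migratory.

Truth condition: |A ∩ B| / |A| < 3/5.
|A| = 18, |A ∩ B| = 11, |A ∖ B| = 7.
|A ∩ B|/|A| = 11/18, so the statement is false.

False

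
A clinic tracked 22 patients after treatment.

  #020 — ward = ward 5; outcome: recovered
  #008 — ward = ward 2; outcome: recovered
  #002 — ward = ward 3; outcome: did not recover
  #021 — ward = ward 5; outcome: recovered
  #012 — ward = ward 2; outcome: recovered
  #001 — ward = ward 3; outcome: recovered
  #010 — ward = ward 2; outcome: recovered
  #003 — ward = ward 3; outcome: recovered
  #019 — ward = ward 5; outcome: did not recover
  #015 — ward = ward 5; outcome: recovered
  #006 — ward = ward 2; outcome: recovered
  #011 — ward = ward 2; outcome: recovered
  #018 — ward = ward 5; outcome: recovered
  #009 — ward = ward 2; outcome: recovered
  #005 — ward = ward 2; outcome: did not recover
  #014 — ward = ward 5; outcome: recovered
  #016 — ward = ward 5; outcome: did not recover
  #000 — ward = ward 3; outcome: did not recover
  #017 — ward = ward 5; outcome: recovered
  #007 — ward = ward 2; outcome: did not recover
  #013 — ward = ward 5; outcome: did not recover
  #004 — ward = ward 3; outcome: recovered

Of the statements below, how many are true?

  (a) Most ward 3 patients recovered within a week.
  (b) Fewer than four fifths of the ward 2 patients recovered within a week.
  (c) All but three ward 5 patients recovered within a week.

(a) ward 3: |A| = 5, |A ∩ B| = 3; needs |A ∩ B| > |A ∖ B| — true.
(b) ward 2: |A| = 8, |A ∩ B| = 6; needs |A ∩ B| / |A| < 4/5 — true.
(c) ward 5: |A| = 9, |A ∩ B| = 6; needs |A ∖ B| = 3 — true.

3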